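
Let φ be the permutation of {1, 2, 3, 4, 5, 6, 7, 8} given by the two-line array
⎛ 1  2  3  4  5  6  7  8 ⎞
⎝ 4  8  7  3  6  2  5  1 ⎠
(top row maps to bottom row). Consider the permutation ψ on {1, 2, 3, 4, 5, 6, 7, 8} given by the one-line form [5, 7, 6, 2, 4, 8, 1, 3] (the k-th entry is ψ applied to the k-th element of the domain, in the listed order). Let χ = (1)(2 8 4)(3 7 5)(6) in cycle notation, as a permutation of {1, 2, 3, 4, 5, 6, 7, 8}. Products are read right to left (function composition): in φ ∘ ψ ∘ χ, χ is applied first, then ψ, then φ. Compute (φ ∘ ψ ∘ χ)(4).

Apply the permutations in order: χ(4) = 2, then ψ(2) = 7, then φ(7) = 5. So (φ ∘ ψ ∘ χ)(4) = 5.

5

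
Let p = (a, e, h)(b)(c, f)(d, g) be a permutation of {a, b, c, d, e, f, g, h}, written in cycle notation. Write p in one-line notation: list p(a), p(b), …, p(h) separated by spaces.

e b f g h c d a

Image by image: a→e, b→b, c→f, d→g, e→h, f→c, g→d, h→a.
So the one-line form is e b f g h c d a.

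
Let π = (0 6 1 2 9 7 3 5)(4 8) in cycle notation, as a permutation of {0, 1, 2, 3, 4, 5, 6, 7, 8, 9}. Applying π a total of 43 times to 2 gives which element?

3

2 lies in the 8-cycle (0 6 1 2 9 7 3 5).
Since the cycle has length 8, π^43 acts on it the same as π^3 (43 mod 8 = 3).
Stepping 3 places around the cycle: 2 → 9 → 7 → 3.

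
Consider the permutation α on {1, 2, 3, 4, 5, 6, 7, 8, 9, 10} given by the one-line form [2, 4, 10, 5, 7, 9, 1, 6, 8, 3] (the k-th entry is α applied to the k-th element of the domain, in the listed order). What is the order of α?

The disjoint-cycle form of α has cycle lengths 5, 3, 2.
The order is lcm(5, 3, 2) = 30.

30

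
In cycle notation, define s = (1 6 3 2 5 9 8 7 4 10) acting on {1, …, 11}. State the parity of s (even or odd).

odd

The cycle lengths are 10, 1.
A cycle of length ℓ contributes ℓ−1 transpositions, so s is a product of 9 transpositions — odd.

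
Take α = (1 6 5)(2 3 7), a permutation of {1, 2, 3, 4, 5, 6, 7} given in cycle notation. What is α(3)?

In the cycle (2 3 7), 3 is followed by 7, so α(3) = 7.

7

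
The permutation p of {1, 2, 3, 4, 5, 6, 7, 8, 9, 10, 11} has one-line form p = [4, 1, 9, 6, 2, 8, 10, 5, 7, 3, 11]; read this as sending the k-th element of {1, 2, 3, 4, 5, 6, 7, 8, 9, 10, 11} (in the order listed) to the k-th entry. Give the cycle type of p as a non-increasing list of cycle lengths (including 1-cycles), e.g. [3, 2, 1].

The disjoint cycles are (1, 4, 6, 8, 5, 2)(3, 9, 7, 10)(11), with lengths 6, 4, 1 in non-increasing order.

[6, 4, 1]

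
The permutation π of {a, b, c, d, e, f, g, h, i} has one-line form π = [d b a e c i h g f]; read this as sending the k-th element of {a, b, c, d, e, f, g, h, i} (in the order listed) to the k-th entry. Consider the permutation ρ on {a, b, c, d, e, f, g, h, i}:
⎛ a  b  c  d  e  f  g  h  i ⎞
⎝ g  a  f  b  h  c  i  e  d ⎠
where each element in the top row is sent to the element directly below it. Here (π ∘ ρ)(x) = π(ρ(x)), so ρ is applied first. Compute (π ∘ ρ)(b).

ρ(b) = a, then π(a) = d; composing gives (π ∘ ρ)(b) = d.

d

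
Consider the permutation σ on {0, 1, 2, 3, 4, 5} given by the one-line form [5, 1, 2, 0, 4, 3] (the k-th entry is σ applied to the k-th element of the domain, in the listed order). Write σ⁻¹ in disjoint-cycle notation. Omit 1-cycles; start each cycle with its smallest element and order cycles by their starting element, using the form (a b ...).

(0 3 5)

First write σ in disjoint cycles: (0 5 3).
The inverse reverses every cycle; in canonical form, σ⁻¹ = (0 3 5).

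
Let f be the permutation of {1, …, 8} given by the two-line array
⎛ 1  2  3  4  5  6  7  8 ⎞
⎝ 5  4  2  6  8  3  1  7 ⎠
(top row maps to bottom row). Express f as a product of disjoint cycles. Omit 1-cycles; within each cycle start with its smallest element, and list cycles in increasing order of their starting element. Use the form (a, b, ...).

(1, 5, 8, 7)(2, 4, 6, 3)

From 1: 1 → 5 → 8 → 7 → 1, closing the cycle (1, 5, 8, 7).
Repeating from the next unused element and collecting all non-trivial cycles gives (1, 5, 8, 7)(2, 4, 6, 3).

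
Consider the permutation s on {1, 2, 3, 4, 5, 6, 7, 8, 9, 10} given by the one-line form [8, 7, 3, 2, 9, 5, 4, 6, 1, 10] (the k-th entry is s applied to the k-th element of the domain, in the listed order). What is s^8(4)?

Tracing 4 → 2 → … returns to 4 after 3 steps, so 4 lies in a 3-cycle (2, 7, 4).
Powers repeat with period 3 on this cycle, and 8 mod 3 = 2, so s^8(4) = s^2(4).
Advancing 2 steps from 4: 4 → 2 → 7.

7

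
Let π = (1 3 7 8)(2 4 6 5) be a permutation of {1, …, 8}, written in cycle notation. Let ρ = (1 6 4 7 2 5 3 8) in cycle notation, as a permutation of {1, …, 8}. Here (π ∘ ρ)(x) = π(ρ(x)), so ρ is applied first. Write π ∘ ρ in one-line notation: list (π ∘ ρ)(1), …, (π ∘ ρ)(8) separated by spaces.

5 2 1 8 7 6 4 3

(π ∘ ρ)(x) = π(ρ(x)). Computing each image: π(ρ(1)) = π(6) = 5, π(ρ(2)) = π(5) = 2, π(ρ(3)) = π(8) = 1, π(ρ(4)) = π(7) = 8, π(ρ(5)) = π(3) = 7, π(ρ(6)) = π(4) = 6, π(ρ(7)) = π(2) = 4, π(ρ(8)) = π(1) = 3.
Hence π ∘ ρ = [5 2 1 8 7 6 4 3].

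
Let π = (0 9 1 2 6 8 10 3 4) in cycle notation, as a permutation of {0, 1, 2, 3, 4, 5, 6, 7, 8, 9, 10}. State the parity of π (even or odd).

The cycle lengths are 9, 1, 1.
A cycle is odd iff its length is even; π has 0 even-length cycles, so sgn(π) = (−1)^0 and π is even.

even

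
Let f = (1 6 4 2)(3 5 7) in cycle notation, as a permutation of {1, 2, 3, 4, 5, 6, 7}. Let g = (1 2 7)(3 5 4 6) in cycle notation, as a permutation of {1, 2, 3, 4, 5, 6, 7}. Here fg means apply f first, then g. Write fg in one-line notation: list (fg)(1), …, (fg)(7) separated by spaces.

For each element, apply f then g: 1 → 6 → 3; 2 → 1 → 2; 3 → 5 → 4; 4 → 2 → 7; 5 → 7 → 1; 6 → 4 → 6; 7 → 3 → 5.
Collecting the images, fg = [3 2 4 7 1 6 5].

3 2 4 7 1 6 5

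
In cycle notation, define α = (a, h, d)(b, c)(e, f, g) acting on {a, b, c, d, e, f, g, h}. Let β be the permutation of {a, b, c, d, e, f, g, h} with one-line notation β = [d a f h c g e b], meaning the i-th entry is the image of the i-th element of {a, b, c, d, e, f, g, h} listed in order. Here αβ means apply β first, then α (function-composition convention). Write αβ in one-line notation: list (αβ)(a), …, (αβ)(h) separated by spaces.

a h g d b e f c

(αβ)(x) = α(β(x)). Computing each image: α(β(a)) = α(d) = a, α(β(b)) = α(a) = h, α(β(c)) = α(f) = g, α(β(d)) = α(h) = d, α(β(e)) = α(c) = b, α(β(f)) = α(g) = e, α(β(g)) = α(e) = f, α(β(h)) = α(b) = c.
Hence αβ = [a h g d b e f c].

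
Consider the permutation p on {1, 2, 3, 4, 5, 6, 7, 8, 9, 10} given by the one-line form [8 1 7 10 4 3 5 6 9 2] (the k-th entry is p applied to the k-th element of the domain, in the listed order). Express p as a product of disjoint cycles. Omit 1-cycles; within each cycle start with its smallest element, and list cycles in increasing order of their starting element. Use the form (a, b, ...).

From 1: 1 → 8 → 6 → 3 → 7 → 5 → 4 → 10 → 2 → 1, closing the cycle (1, 8, 6, 3, 7, 5, 4, 10, 2).
Repeating from the next unused element and collecting all non-trivial cycles gives (1, 8, 6, 3, 7, 5, 4, 10, 2).

(1, 8, 6, 3, 7, 5, 4, 10, 2)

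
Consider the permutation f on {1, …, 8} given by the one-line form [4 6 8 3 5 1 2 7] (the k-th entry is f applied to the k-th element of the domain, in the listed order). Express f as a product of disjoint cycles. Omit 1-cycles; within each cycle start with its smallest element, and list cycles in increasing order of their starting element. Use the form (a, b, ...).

From 1: 1 → 4 → 3 → 8 → 7 → 2 → 6 → 1, closing the cycle (1, 4, 3, 8, 7, 2, 6).
Repeating from the next unused element and collecting all non-trivial cycles gives (1, 4, 3, 8, 7, 2, 6).

(1, 4, 3, 8, 7, 2, 6)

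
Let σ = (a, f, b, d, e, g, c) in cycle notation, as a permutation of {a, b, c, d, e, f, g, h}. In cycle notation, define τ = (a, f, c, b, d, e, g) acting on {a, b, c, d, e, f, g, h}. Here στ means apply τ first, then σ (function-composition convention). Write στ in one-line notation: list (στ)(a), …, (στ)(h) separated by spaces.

b e d g c a f h

(στ)(x) = σ(τ(x)). Computing each image: σ(τ(a)) = σ(f) = b, σ(τ(b)) = σ(d) = e, σ(τ(c)) = σ(b) = d, σ(τ(d)) = σ(e) = g, σ(τ(e)) = σ(g) = c, σ(τ(f)) = σ(c) = a, σ(τ(g)) = σ(a) = f, σ(τ(h)) = σ(h) = h.
Hence στ = [b e d g c a f h].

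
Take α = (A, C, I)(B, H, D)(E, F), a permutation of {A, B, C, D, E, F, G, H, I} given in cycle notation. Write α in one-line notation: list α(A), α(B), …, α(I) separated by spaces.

Each element maps to the next entry in its cycle (wrapping to the front): A→C, B→H, C→I, D→B, E→F, F→E, G→G, H→D, I→A.
Listing these in domain order gives C H I B F E G D A.

C H I B F E G D A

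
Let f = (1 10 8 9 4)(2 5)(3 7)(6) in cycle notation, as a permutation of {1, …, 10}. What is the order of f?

10

The cycle type of f is (5, 2, 2, 1).
The order is lcm(5, 2, 2) = 10.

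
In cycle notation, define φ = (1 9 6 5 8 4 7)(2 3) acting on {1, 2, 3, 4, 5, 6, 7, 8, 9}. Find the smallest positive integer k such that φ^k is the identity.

14

The disjoint cycles have lengths 7, 2.
Since disjoint cycles commute, ord(φ) = lcm(7, 2) = 14.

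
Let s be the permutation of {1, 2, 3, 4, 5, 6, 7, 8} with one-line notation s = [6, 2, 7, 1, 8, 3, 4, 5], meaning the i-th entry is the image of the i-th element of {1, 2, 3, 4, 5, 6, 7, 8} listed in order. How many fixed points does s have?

The fixed points (elements with s(x) = x) are {2}, so there is 1.

1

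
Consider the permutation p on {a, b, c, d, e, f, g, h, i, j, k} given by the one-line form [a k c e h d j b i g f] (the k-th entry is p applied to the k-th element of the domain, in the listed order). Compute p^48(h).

h

Tracing h → b → … returns to h after 6 steps, so h lies in a 6-cycle (b k f d e h).
Since the cycle has length 6, p^48 acts on it the same as p^0 (48 mod 6 = 0).
So p^48(h) = h.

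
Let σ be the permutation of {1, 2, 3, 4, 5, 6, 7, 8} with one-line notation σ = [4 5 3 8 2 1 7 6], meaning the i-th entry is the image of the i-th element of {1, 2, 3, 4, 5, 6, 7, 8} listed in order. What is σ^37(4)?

Tracing 4 → 8 → … returns to 4 after 4 steps, so 4 lies in a 4-cycle (1, 4, 8, 6).
On a 4-cycle, σ^4 is the identity, so σ^37 = σ^1 there (37 ≡ 1 mod 4).
Stepping 1 place around the cycle: 4 → 8.

8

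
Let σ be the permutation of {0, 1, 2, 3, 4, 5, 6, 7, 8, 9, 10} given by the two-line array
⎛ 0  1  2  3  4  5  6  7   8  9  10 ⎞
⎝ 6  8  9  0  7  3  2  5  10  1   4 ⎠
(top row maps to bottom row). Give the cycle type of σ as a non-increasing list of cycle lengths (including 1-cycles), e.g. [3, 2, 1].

The disjoint cycles are (0, 6, 2, 9, 1, 8, 10, 4, 7, 5, 3), with lengths 11 in non-increasing order.

[11]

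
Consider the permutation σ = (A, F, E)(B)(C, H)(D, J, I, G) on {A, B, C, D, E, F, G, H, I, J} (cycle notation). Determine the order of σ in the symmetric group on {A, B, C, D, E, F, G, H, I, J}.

The disjoint cycles have lengths 4, 3, 2, 1.
Since disjoint cycles commute, ord(σ) = lcm(4, 3, 2) = 12.

12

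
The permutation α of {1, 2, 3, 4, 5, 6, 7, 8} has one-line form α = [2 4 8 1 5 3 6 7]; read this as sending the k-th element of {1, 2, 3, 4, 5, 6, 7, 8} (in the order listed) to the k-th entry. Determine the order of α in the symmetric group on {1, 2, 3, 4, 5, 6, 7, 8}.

12

Decomposing into disjoint cycles gives cycle lengths 4, 3, 1.
The order of α is the least common multiple of its cycle lengths: lcm(4, 3) = 12.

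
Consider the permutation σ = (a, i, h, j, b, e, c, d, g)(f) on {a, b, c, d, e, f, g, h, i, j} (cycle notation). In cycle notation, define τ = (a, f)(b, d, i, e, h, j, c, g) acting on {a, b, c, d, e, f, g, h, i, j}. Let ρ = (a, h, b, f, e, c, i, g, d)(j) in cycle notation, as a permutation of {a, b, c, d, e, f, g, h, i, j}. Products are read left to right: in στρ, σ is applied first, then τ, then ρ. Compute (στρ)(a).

Apply the permutations in order: σ(a) = i, then τ(i) = e, then ρ(e) = c. So (στρ)(a) = c.

c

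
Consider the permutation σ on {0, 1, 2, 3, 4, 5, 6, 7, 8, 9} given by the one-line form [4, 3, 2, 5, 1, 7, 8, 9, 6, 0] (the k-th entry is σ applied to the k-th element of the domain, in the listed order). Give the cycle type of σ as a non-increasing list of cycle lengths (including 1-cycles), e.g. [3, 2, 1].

The disjoint cycles are (0 4 1 3 5 7 9)(2)(6 8), with lengths 7, 2, 1 in non-increasing order.

[7, 2, 1]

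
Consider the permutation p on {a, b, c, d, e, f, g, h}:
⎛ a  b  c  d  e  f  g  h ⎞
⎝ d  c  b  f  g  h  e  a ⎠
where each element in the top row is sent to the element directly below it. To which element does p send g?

e

The entry below g in the array is e, so p(g) = e.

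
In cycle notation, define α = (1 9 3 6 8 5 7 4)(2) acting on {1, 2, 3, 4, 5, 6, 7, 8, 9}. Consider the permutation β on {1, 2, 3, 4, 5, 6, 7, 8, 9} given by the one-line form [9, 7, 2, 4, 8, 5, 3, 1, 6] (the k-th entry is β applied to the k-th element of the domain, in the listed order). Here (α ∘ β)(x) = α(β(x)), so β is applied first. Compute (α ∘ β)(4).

1

(α ∘ β)(4) = α(β(4)). β(4) = 4, then α(4) = 1. So (α ∘ β)(4) = 1.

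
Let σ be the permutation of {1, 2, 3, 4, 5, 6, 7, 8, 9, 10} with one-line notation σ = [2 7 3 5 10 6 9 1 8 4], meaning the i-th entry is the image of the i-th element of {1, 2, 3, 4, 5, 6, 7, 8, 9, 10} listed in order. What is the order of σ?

Writing σ as disjoint cycles, the cycle lengths are 5, 3, 1, 1.
The order of σ is the least common multiple of its cycle lengths: lcm(5, 3) = 15.

15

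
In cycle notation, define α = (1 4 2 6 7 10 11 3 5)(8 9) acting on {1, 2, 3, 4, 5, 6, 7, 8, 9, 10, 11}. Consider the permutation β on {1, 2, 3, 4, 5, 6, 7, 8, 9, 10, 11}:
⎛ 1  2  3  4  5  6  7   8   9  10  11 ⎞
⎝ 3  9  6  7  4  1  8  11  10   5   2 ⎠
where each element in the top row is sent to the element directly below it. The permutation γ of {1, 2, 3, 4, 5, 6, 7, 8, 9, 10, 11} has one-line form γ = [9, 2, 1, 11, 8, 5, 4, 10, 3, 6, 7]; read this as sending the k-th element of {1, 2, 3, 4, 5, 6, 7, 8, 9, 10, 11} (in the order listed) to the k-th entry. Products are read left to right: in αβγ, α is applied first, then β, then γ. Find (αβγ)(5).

1

Chase 5: α(5) = 1; β(1) = 3; γ(3) = 1. Hence (αβγ)(5) = 1.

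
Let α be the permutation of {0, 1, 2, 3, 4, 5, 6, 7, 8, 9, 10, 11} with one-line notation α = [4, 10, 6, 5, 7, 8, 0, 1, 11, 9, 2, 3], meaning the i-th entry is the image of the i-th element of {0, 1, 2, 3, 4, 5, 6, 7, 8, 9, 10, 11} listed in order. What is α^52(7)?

Tracing 7 → 1 → … returns to 7 after 7 steps, so 7 lies in a 7-cycle (0, 4, 7, 1, 10, 2, 6).
On a 7-cycle, α^7 is the identity, so α^52 = α^3 there (52 ≡ 3 mod 7).
Stepping 3 places around the cycle: 7 → 1 → 10 → 2.

2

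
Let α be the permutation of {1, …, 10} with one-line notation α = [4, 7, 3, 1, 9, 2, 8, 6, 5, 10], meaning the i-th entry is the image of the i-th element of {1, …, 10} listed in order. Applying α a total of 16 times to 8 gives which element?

Tracing 8 → 6 → … returns to 8 after 4 steps, so 8 lies in a 4-cycle (2, 7, 8, 6).
Powers repeat with period 4 on this cycle, and 16 mod 4 = 0, so α^16(8) = α^0(8).
So α^16(8) = 8.

8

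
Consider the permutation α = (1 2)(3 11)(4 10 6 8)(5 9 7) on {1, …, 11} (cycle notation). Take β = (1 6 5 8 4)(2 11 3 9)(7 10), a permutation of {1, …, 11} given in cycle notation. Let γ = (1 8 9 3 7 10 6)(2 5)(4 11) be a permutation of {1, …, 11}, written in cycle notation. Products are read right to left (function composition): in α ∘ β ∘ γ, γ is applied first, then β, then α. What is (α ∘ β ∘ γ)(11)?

2

(α ∘ β ∘ γ)(11) = α(β(γ(11))). γ(11) = 4, then β(4) = 1, then α(1) = 2, so the result is 2.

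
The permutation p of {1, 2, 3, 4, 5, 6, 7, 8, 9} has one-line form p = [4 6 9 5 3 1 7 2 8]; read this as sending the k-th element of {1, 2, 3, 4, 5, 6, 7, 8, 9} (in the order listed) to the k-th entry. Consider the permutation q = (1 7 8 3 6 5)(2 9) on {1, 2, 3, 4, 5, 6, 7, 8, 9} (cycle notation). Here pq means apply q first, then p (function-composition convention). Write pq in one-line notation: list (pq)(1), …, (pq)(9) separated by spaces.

7 8 1 5 4 3 2 9 6

Chase each element through q then p: 1 → 7 → 7; 2 → 9 → 8; 3 → 6 → 1; 4 → 4 → 5; 5 → 1 → 4; 6 → 5 → 3; 7 → 8 → 2; 8 → 3 → 9; 9 → 2 → 6.
Collecting the images, pq = [7 8 1 5 4 3 2 9 6].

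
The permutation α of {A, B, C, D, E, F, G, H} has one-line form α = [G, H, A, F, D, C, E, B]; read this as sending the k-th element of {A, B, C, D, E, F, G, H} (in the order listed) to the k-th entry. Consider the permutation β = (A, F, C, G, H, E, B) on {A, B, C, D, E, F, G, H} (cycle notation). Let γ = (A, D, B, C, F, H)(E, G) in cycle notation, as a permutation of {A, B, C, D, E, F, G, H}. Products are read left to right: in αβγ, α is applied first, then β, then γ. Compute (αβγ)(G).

Apply the permutations in order: α(G) = E, then β(E) = B, then γ(B) = C. So (αβγ)(G) = C.

C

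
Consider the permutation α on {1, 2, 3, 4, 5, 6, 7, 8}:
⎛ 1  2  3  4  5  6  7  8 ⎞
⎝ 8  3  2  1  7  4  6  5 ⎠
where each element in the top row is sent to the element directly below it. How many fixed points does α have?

No element satisfies α(x) = x, so there are 0 fixed points.

0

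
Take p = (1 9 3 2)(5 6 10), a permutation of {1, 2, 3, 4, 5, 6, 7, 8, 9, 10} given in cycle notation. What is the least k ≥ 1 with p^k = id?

12

The disjoint cycles have lengths 4, 3, 1, 1, 1.
The order is lcm(4, 3) = 12.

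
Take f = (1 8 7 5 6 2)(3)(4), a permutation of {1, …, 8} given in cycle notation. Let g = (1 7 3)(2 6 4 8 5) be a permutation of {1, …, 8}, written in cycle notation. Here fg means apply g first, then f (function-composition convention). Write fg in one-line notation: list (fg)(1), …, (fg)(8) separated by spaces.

5 2 8 7 1 4 3 6

For each element, apply g then f: 1 → 7 → 5; 2 → 6 → 2; 3 → 1 → 8; 4 → 8 → 7; 5 → 2 → 1; 6 → 4 → 4; 7 → 3 → 3; 8 → 5 → 6.
Collecting the images, fg = [5 2 8 7 1 4 3 6].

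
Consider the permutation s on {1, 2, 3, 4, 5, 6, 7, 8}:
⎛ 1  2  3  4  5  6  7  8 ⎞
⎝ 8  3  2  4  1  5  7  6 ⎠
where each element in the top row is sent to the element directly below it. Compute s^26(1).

6

Tracing 1 → 8 → … returns to 1 after 4 steps, so 1 lies in a 4-cycle (1 8 6 5).
On a 4-cycle, s^4 is the identity, so s^26 = s^2 there (26 ≡ 2 mod 4).
Advancing 2 steps from 1: 1 → 8 → 6.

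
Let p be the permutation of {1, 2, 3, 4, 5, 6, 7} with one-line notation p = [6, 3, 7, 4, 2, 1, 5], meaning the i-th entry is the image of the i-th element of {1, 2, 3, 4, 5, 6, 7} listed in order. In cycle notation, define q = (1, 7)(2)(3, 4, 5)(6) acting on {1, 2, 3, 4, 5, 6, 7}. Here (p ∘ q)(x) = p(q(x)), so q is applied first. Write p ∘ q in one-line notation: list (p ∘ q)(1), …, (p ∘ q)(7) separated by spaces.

Chase each element through q then p: 1 → 7 → 5; 2 → 2 → 3; 3 → 4 → 4; 4 → 5 → 2; 5 → 3 → 7; 6 → 6 → 1; 7 → 1 → 6.
So p ∘ q in one-line form is 5 3 4 2 7 1 6.

5 3 4 2 7 1 6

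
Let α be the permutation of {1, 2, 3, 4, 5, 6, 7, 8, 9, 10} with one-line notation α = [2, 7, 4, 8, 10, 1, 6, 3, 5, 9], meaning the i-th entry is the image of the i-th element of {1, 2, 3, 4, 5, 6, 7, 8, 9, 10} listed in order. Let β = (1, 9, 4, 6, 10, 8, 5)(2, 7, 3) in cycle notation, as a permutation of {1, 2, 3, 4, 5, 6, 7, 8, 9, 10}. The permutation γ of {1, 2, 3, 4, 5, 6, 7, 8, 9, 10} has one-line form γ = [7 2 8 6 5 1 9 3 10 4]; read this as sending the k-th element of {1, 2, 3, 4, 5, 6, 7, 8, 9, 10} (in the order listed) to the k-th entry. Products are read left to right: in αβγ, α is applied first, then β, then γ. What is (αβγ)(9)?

7

Chase 9: α(9) = 5; β(5) = 1; γ(1) = 7. Hence (αβγ)(9) = 7.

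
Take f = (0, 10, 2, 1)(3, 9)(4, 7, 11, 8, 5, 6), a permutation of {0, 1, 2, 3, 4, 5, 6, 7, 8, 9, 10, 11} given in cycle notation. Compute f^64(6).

6 lies in the 6-cycle (4, 7, 11, 8, 5, 6).
On a 6-cycle, f^6 is the identity, so f^64 = f^4 there (64 ≡ 4 mod 6).
Advancing 4 steps from 6: 6 → 4 → 7 → 11 → 8.

8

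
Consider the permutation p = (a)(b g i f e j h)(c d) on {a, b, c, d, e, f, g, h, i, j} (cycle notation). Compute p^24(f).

h

f lies in the 7-cycle (b g i f e j h).
Powers repeat with period 7 on this cycle, and 24 mod 7 = 3, so p^24(f) = p^3(f).
Advancing 3 steps from f: f → e → j → h.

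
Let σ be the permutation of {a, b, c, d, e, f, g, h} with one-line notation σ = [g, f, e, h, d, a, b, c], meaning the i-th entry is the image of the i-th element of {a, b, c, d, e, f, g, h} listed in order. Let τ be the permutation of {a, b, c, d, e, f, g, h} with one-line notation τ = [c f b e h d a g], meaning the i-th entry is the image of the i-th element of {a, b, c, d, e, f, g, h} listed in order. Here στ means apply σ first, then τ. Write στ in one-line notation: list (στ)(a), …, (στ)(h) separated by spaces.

a d h g e c f b

For each element, apply σ then τ: a → g → a; b → f → d; c → e → h; d → h → g; e → d → e; f → a → c; g → b → f; h → c → b.
So στ in one-line form is a d h g e c f b.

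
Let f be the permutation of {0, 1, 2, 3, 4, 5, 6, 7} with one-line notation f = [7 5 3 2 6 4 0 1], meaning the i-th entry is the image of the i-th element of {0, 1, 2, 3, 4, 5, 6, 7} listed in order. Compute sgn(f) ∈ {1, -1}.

In disjoint-cycle form the cycle lengths are 6, 2.
A cycle is odd iff its length is even; f has 2 even-length cycles, so sgn(f) = (−1)^2 and f is even.

1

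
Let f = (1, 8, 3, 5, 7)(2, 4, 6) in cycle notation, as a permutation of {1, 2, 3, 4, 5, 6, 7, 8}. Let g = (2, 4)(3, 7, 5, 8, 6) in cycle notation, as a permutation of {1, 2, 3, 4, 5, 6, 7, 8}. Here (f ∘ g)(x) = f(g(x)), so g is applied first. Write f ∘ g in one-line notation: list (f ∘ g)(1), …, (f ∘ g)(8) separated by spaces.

8 6 1 4 3 5 7 2

(f ∘ g)(x) = f(g(x)). Computing each image: f(g(1)) = f(1) = 8, f(g(2)) = f(4) = 6, f(g(3)) = f(7) = 1, f(g(4)) = f(2) = 4, f(g(5)) = f(8) = 3, f(g(6)) = f(3) = 5, f(g(7)) = f(5) = 7, f(g(8)) = f(6) = 2.
Hence f ∘ g = [8 6 1 4 3 5 7 2].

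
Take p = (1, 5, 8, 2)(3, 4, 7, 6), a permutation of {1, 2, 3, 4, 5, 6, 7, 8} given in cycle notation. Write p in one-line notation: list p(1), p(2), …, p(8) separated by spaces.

Reading each image from the cycles: 1→5, 2→1, 3→4, 4→7, 5→8, 6→3, 7→6, 8→2.
Listing these in domain order gives 5 1 4 7 8 3 6 2.

5 1 4 7 8 3 6 2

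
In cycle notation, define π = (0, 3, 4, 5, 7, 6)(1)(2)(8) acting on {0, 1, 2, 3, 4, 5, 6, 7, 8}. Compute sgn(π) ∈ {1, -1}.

-1

The cycle lengths are 6, 1, 1, 1.
A cycle is odd iff its length is even; π has 1 even-length cycle, so sgn(π) = (−1)^1 and π is odd.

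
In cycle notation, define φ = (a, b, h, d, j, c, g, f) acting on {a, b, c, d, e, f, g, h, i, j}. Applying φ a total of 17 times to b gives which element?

b lies in the 8-cycle (a, b, h, d, j, c, g, f).
On an 8-cycle, φ^8 is the identity, so φ^17 = φ^1 there (17 ≡ 1 mod 8).
Advancing 1 step from b: b → h.

h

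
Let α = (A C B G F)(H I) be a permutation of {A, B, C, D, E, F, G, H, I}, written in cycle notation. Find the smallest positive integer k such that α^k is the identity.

The cycle type of α is (5, 2, 1, 1).
The order of α is the least common multiple of its cycle lengths: lcm(5, 2) = 10.

10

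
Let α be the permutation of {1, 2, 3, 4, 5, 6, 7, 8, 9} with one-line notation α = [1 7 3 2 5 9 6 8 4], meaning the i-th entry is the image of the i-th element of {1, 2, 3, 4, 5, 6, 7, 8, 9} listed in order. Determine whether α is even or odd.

even

In disjoint-cycle form the cycle lengths are 5, 1, 1, 1, 1.
A cycle of length ℓ contributes ℓ−1 transpositions, so α is a product of 4 transpositions — even.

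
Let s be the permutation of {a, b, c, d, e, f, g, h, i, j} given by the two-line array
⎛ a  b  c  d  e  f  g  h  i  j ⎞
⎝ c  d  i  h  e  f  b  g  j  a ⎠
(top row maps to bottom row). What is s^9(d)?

h

Tracing d → h → … returns to d after 4 steps, so d lies in a 4-cycle (b d h g).
Powers repeat with period 4 on this cycle, and 9 mod 4 = 1, so s^9(d) = s^1(d).
Advancing 1 step from d: d → h.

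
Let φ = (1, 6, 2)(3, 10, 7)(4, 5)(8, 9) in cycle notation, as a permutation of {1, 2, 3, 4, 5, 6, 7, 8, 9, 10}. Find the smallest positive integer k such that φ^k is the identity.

The cycle type of φ is (3, 3, 2, 2).
Since disjoint cycles commute, ord(φ) = lcm(3, 3, 2, 2) = 6.

6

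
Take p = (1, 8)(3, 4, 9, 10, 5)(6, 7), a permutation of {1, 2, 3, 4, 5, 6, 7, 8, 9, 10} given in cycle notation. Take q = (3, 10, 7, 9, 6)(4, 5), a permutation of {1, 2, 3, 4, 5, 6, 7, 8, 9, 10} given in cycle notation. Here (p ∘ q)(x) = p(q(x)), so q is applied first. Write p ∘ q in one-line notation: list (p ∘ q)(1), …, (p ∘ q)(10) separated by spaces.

For each element, apply q then p: 1 → 1 → 8; 2 → 2 → 2; 3 → 10 → 5; 4 → 5 → 3; 5 → 4 → 9; 6 → 3 → 4; 7 → 9 → 10; 8 → 8 → 1; 9 → 6 → 7; 10 → 7 → 6.
So p ∘ q in one-line form is 8 2 5 3 9 4 10 1 7 6.

8 2 5 3 9 4 10 1 7 6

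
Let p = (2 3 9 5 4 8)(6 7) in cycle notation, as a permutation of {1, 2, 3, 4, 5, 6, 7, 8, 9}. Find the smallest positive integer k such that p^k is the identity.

6

The disjoint cycles have lengths 6, 2, 1.
The order is lcm(6, 2) = 6.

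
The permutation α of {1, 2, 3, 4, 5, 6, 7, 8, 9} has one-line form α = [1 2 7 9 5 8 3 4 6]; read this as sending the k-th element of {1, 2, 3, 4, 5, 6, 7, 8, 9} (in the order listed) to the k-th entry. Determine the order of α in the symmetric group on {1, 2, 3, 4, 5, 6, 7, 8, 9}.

4

The disjoint-cycle form of α has cycle lengths 4, 2, 1, 1, 1.
The order is lcm(4, 2) = 4.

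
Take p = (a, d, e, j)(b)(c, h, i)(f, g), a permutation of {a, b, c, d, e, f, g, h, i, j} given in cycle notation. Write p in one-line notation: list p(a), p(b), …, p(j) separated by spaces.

Reading each image from the cycles: a↦d, b↦b, c↦h, d↦e, e↦j, f↦g, g↦f, h↦i, i↦c, j↦a.
So the one-line form is d b h e j g f i c a.

d b h e j g f i c a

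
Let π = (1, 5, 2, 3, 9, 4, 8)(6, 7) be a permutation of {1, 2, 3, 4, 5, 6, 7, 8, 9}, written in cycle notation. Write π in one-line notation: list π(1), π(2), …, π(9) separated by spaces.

Reading each image from the cycles: 1→5, 2→3, 3→9, 4→8, 5→2, 6→7, 7→6, 8→1, 9→4.
Listing these in domain order gives 5 3 9 8 2 7 6 1 4.

5 3 9 8 2 7 6 1 4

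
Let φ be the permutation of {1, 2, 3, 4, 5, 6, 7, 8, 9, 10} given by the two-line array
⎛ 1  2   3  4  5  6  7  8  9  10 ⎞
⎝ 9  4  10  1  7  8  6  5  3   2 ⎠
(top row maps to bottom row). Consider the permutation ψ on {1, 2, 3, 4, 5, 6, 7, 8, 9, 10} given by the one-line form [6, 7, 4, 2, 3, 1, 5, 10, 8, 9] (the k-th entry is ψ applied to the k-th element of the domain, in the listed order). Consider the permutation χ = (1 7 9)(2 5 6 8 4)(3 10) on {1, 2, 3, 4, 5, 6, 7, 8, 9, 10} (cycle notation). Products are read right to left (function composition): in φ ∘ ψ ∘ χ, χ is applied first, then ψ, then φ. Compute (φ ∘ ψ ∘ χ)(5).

9

Apply the permutations in order: χ(5) = 6, then ψ(6) = 1, then φ(1) = 9. So (φ ∘ ψ ∘ χ)(5) = 9.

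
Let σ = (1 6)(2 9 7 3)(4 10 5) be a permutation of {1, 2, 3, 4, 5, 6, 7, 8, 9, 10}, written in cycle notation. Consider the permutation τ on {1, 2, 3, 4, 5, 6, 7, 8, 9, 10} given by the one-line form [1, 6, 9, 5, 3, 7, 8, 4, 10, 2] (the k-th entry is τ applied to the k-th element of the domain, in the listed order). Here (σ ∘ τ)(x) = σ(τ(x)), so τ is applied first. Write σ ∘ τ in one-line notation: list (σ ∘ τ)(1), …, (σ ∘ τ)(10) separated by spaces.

(σ ∘ τ)(x) = σ(τ(x)). Computing each image: σ(τ(1)) = σ(1) = 6, σ(τ(2)) = σ(6) = 1, σ(τ(3)) = σ(9) = 7, σ(τ(4)) = σ(5) = 4, σ(τ(5)) = σ(3) = 2, σ(τ(6)) = σ(7) = 3, σ(τ(7)) = σ(8) = 8, σ(τ(8)) = σ(4) = 10, σ(τ(9)) = σ(10) = 5, σ(τ(10)) = σ(2) = 9.
Hence σ ∘ τ = [6 1 7 4 2 3 8 10 5 9].

6 1 7 4 2 3 8 10 5 9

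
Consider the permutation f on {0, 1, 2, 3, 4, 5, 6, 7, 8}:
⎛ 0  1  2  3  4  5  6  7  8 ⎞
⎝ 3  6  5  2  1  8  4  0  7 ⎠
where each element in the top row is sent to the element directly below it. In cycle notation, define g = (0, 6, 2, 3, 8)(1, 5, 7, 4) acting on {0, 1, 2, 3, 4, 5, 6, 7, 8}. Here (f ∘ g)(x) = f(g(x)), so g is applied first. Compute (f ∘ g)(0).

g(0) = 6, then f(6) = 4; composing gives (f ∘ g)(0) = 4.

4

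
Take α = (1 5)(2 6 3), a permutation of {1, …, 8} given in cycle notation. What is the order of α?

The cycle type of α is (3, 2, 1, 1, 1).
The order is lcm(3, 2) = 6.

6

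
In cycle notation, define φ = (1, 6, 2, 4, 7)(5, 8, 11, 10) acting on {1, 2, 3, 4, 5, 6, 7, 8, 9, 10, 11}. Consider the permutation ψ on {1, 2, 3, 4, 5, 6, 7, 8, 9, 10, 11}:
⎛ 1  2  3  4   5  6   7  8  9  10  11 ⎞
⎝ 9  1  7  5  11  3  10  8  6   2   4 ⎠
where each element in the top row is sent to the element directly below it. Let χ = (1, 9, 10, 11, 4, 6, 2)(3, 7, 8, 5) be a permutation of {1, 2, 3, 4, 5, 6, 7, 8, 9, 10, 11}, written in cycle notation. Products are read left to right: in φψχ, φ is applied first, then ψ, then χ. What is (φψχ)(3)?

8

(φψχ)(3) = χ(ψ(φ(3))). φ(3) = 3, then ψ(3) = 7, then χ(7) = 8, so the result is 8.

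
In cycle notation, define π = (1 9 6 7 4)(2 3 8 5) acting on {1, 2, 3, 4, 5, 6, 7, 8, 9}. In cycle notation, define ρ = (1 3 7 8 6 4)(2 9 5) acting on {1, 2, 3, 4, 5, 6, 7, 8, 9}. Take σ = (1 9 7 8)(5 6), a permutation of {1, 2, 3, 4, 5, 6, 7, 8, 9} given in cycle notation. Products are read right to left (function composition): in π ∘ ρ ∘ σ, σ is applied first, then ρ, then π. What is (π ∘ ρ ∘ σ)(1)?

2

(π ∘ ρ ∘ σ)(1) = π(ρ(σ(1))). σ(1) = 9, then ρ(9) = 5, then π(5) = 2, so the result is 2.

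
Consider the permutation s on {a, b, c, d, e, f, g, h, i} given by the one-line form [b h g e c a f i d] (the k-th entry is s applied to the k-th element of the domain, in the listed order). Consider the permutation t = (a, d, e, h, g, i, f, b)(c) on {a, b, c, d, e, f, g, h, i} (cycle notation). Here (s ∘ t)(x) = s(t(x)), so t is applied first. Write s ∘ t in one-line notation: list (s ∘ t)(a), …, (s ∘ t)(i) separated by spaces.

(s ∘ t)(x) = s(t(x)). Computing each image: s(t(a)) = s(d) = e, s(t(b)) = s(a) = b, s(t(c)) = s(c) = g, s(t(d)) = s(e) = c, s(t(e)) = s(h) = i, s(t(f)) = s(b) = h, s(t(g)) = s(i) = d, s(t(h)) = s(g) = f, s(t(i)) = s(f) = a.
Hence s ∘ t = [e b g c i h d f a].

e b g c i h d f a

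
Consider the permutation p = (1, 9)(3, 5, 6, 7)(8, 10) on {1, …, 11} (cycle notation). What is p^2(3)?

3 lies in the 4-cycle (3, 5, 6, 7).
Advancing 2 steps from 3: 3 → 5 → 6.

6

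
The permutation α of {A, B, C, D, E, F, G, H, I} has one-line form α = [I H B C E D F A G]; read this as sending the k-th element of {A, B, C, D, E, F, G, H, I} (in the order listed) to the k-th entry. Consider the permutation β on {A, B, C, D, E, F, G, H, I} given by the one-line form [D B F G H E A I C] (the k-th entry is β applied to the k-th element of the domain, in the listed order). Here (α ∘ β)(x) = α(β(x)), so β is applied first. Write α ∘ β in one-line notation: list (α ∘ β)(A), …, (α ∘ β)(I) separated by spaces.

C H D F A E I G B

(α ∘ β)(x) = α(β(x)). Computing each image: α(β(A)) = α(D) = C, α(β(B)) = α(B) = H, α(β(C)) = α(F) = D, α(β(D)) = α(G) = F, α(β(E)) = α(H) = A, α(β(F)) = α(E) = E, α(β(G)) = α(A) = I, α(β(H)) = α(I) = G, α(β(I)) = α(C) = B.
Hence α ∘ β = [C H D F A E I G B].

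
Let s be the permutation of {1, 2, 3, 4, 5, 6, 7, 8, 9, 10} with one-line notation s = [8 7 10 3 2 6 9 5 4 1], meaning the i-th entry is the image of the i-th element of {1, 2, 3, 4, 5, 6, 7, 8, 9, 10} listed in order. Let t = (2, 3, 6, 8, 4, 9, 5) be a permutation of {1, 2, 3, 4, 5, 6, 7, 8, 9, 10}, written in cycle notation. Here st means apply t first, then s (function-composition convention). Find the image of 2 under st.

10

(st)(2) = s(t(2)). t(2) = 3, then s(3) = 10. So (st)(2) = 10.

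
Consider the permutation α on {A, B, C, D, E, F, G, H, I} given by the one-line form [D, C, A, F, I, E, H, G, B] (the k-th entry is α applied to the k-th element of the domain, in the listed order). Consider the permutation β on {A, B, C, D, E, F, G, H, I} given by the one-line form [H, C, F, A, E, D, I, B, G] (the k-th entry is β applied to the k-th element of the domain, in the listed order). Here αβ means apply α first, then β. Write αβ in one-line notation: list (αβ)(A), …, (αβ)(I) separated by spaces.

A F H D G E B I C

(αβ)(x) = β(α(x)). Computing each image: β(α(A)) = β(D) = A, β(α(B)) = β(C) = F, β(α(C)) = β(A) = H, β(α(D)) = β(F) = D, β(α(E)) = β(I) = G, β(α(F)) = β(E) = E, β(α(G)) = β(H) = B, β(α(H)) = β(G) = I, β(α(I)) = β(B) = C.
Hence αβ = [A F H D G E B I C].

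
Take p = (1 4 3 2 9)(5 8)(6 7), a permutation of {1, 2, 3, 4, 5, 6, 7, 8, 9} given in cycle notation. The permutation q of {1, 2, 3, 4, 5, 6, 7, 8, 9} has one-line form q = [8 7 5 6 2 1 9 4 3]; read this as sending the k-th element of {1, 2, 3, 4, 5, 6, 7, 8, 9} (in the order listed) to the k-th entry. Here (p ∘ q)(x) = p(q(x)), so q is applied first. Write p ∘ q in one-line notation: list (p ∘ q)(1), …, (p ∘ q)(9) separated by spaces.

5 6 8 7 9 4 1 3 2

(p ∘ q)(x) = p(q(x)). Computing each image: p(q(1)) = p(8) = 5, p(q(2)) = p(7) = 6, p(q(3)) = p(5) = 8, p(q(4)) = p(6) = 7, p(q(5)) = p(2) = 9, p(q(6)) = p(1) = 4, p(q(7)) = p(9) = 1, p(q(8)) = p(4) = 3, p(q(9)) = p(3) = 2.
Hence p ∘ q = [5 6 8 7 9 4 1 3 2].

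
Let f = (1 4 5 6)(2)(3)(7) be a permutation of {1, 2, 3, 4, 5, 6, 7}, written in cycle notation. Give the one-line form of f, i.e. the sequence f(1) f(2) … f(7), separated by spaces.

4 2 3 5 6 1 7

Reading each image from the cycles: 1→4, 2→2, 3→3, 4→5, 5→6, 6→1, 7→7.
So the one-line form is 4 2 3 5 6 1 7.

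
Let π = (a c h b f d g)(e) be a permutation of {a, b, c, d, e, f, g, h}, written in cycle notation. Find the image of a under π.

In the cycle (a c h b f d g), a is followed by c, so π(a) = c.

c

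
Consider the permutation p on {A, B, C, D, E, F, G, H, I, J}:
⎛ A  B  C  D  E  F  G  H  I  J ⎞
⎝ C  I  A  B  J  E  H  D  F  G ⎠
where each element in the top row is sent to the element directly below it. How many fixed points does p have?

0

No element satisfies p(x) = x, so there are 0 fixed points.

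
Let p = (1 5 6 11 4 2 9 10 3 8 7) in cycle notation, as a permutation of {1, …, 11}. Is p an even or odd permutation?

The cycle lengths are 11.
A cycle of length ℓ contributes ℓ−1 transpositions, so p is a product of 10 transpositions — even.

even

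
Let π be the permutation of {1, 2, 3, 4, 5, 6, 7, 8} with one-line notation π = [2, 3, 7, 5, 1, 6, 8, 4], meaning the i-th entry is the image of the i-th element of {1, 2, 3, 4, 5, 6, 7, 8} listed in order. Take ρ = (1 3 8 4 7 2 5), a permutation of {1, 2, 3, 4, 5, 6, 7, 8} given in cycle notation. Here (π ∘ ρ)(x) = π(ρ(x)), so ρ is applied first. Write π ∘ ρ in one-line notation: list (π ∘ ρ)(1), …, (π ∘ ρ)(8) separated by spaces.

Chase each element through ρ then π: 1 → 3 → 7; 2 → 5 → 1; 3 → 8 → 4; 4 → 7 → 8; 5 → 1 → 2; 6 → 6 → 6; 7 → 2 → 3; 8 → 4 → 5.
Collecting the images, π ∘ ρ = [7 1 4 8 2 6 3 5].

7 1 4 8 2 6 3 5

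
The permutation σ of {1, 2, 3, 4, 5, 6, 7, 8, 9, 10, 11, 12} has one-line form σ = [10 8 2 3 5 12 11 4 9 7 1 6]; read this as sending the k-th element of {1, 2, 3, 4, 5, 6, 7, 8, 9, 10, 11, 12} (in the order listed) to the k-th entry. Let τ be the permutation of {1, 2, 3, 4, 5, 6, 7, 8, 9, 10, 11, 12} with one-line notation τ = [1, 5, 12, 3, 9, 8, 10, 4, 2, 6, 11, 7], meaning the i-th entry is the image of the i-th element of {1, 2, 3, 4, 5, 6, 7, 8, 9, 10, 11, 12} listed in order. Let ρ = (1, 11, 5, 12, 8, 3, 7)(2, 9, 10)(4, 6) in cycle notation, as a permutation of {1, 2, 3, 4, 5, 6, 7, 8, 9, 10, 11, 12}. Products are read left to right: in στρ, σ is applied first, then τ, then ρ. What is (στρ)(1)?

4

Chase 1: σ(1) = 10; τ(10) = 6; ρ(6) = 4. Hence (στρ)(1) = 4.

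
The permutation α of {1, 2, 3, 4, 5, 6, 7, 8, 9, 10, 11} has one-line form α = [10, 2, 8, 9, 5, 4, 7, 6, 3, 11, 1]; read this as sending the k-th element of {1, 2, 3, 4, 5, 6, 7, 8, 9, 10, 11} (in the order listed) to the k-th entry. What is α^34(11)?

Tracing 11 → 1 → … returns to 11 after 3 steps, so 11 lies in a 3-cycle (1, 10, 11).
On a 3-cycle, α^3 is the identity, so α^34 = α^1 there (34 ≡ 1 mod 3).
Stepping 1 place around the cycle: 11 → 1.

1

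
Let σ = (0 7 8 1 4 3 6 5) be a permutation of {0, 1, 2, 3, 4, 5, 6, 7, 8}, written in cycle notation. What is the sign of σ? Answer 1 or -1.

-1

The cycle lengths are 8, 1.
A cycle is odd iff its length is even; σ has 1 even-length cycle, so sgn(σ) = (−1)^1 and σ is odd.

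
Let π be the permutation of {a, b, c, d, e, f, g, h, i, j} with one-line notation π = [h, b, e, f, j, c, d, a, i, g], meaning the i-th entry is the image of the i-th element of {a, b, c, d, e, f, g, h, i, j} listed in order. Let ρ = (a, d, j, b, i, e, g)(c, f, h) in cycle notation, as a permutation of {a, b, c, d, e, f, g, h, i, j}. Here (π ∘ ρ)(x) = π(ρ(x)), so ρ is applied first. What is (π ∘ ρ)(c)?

c

(π ∘ ρ)(c) = π(ρ(c)). ρ(c) = f, then π(f) = c. So (π ∘ ρ)(c) = c.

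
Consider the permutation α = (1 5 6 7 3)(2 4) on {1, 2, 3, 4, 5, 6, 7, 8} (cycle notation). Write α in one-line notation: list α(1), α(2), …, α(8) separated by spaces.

5 4 1 2 6 7 3 8

Image by image: 1→5, 2→4, 3→1, 4→2, 5→6, 6→7, 7→3, 8→8.
So the one-line form is 5 4 1 2 6 7 3 8.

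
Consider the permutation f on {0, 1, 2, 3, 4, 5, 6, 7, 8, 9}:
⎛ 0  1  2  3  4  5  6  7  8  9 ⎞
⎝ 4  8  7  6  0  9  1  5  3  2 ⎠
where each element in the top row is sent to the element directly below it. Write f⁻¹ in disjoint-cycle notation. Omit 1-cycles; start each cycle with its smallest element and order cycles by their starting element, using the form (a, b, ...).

(0, 4)(1, 6, 3, 8)(2, 9, 5, 7)

First write f in disjoint cycles: (0, 4)(1, 8, 3, 6)(2, 7, 5, 9).
Reversing each cycle (and rotating so the smallest element leads) gives f⁻¹ = (0, 4)(1, 6, 3, 8)(2, 9, 5, 7).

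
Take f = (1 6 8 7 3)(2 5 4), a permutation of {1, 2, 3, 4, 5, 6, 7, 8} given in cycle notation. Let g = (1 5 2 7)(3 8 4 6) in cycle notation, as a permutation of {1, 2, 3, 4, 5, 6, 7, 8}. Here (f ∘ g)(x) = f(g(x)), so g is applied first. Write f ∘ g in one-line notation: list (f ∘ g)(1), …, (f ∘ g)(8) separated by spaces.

(f ∘ g)(x) = f(g(x)). Computing each image: f(g(1)) = f(5) = 4, f(g(2)) = f(7) = 3, f(g(3)) = f(8) = 7, f(g(4)) = f(6) = 8, f(g(5)) = f(2) = 5, f(g(6)) = f(3) = 1, f(g(7)) = f(1) = 6, f(g(8)) = f(4) = 2.
Hence f ∘ g = [4 3 7 8 5 1 6 2].

4 3 7 8 5 1 6 2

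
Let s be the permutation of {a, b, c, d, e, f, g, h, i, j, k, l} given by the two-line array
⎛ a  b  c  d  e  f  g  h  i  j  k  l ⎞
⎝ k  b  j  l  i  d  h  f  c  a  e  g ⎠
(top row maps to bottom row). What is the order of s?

Decomposing into disjoint cycles gives cycle lengths 6, 5, 1.
The order is lcm(6, 5) = 30.

30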